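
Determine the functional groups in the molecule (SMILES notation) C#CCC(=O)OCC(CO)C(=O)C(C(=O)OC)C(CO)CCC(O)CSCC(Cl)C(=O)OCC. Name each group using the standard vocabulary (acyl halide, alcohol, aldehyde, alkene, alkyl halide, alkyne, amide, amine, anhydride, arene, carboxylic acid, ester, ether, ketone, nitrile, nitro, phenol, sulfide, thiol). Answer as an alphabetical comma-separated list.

Taking each segment in turn:
  HC≡C: C≡C triple bond → alkyne.
  CH2COOCH2: –C(=O)–O–C with C on the carbonyl side → ester.
  CH(CH2OH): pendant –CH2OH on an sp³ backbone C → alcohol.
  CO: –C(=O)– with carbon on both sides → ketone.
  CH(COOCH3): pendant –COOCH3: carbonyl C bonded to C and –OCH3 → ester.
  CH(CH2OH): pendant –CH2OH on an sp³ backbone C → alcohol.
  CH(OH): –OH on an sp³ carbon → alcohol (secondary).
  CH2SCH2: C–S–C linkage → sulfide (thioether).
  CH(Cl): halogen on an sp³ carbon → alkyl halide.
  COOCH2CH3: –C(=O)OCH2CH3: carbonyl C bonded to C and to –OEt → ester.

alcohol, alkyl halide, alkyne, ester, ketone, sulfide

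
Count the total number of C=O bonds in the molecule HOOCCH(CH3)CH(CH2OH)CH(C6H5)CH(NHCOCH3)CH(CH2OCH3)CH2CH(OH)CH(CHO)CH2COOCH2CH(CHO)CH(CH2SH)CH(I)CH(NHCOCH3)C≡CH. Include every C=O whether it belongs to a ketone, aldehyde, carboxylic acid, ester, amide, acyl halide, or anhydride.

HOOC: carboxylic acid, 1 C=O (running total 1).
CH(NHCOCH3): amide, 1 C=O (running total 2).
CH(CHO): aldehyde, 1 C=O (running total 3).
CH2COOCH2: ester, 1 C=O (running total 4).
CH(CHO): aldehyde, 1 C=O (running total 5).
CH(NHCOCH3): amide, 1 C=O (running total 6).

6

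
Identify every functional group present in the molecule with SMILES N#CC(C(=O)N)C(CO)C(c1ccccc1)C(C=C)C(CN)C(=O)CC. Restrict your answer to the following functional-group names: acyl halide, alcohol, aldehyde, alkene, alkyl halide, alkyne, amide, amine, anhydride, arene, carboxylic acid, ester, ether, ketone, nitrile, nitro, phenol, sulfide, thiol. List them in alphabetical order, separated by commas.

Working along the chain:
  N≡C: N≡C–: carbon triple-bonded to nitrogen → nitrile.
  CH(CONH2): pendant –CONH2: carbonyl C bonded to C and N → amide.
  CH(CH2OH): pendant –CH2OH on an sp³ backbone C → alcohol.
  CH(C6H5): pendant –C6H5: benzene ring → arene.
  CH(CH=CH2): pendant –CH=CH2: C=C double bond → alkene.
  CH(CH2NH2): pendant –CH2NH2: N on sp³ C, no adjacent C=O → amine.
  CO: –C(=O)– with carbon on both sides → ketone.

alcohol, alkene, amide, amine, arene, ketone, nitrile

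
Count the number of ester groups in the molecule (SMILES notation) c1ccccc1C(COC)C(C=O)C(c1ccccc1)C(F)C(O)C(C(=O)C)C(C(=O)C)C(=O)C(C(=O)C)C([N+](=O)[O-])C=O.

C6H5– phenyl ring → arene.
pendant –CH2OCH3: C–O–C linkage → ether.
pendant –CHO: carbonyl C bonded to C and H → aldehyde.
pendant –C6H5: benzene ring → arene.
halogen on an sp³ carbon → alkyl halide.
–OH on an sp³ carbon → alcohol (secondary).
pendant –COCH3: carbonyl C bonded to two carbons → ketone.
pendant –COCH3: carbonyl C bonded to two carbons → ketone.
–C(=O)– with carbon on both sides → ketone.
pendant –COCH3: carbonyl C bonded to two carbons → ketone.
–NO2 on an sp³ carbon → nitro (the N=O is not a carbonyl).
terminal –CHO: carbonyl C bonded to H and C → aldehyde.
No segment is a ester: CH(CH2OCH3) is ether, not ester; CH(COCH3) is ketone, not ester; CH(COCH3) is ketone, not ester. → 0.

0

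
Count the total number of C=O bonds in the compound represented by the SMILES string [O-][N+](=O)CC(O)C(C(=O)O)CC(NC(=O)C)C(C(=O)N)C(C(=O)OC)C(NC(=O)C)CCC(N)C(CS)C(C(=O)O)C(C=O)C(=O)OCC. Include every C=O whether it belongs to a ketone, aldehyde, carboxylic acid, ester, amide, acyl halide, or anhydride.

8

CH(COOH): carboxylic acid, 1 C=O (running total 1).
CH(NHCOCH3): amide, 1 C=O (running total 2).
CH(CONH2): amide, 1 C=O (running total 3).
CH(COOCH3): ester, 1 C=O (running total 4).
CH(NHCOCH3): amide, 1 C=O (running total 5).
CH(COOH): carboxylic acid, 1 C=O (running total 6).
CH(CHO): aldehyde, 1 C=O (running total 7).
COOCH2CH3: ester, 1 C=O (running total 8).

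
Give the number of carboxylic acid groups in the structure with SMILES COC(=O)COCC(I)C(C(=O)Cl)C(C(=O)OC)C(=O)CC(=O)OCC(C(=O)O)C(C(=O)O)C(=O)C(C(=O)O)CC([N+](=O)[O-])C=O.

3

CH3O–C(=O)–: carbonyl C bonded to C and to –OCH3 → ester (not ketone + ether).
C–O–C with sp³ carbons on both sides and no adjacent C=O → ether.
halogen on an sp³ carbon → alkyl halide.
pendant –C(=O)X: carbonyl C bonded to C and halogen → acyl halide.
pendant –COOCH3: carbonyl C bonded to C and –OCH3 → ester.
–C(=O)– with carbon on both sides → ketone.
–C(=O)–O–C with C on the carbonyl side → ester.
pendant –COOH: carbonyl C bonded to C and –OH → carboxylic acid.
pendant –COOH: carbonyl C bonded to C and –OH → carboxylic acid.
–C(=O)– with carbon on both sides → ketone.
pendant –COOH: carbonyl C bonded to C and –OH → carboxylic acid.
–NO2 on an sp³ carbon → nitro (the N=O is not a carbonyl).
terminal –CHO: carbonyl C bonded to H and C → aldehyde.
Carboxylic acid appears at: CH(COOH), CH(COOH), CH(COOH) → 3.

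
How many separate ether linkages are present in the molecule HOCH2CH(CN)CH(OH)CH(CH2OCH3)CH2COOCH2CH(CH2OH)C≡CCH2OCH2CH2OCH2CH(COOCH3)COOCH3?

3

HO– on an sp³ carbon → alcohol.
pendant –C≡N: nitrile.
–OH on an sp³ carbon → alcohol (secondary).
pendant –CH2OCH3: C–O–C linkage → ether.
–C(=O)–O–C with C on the carbonyl side → ester.
pendant –CH2OH on an sp³ backbone C → alcohol.
C≡C triple bond → alkyne.
C–O–C with sp³ carbons on both sides and no adjacent C=O → ether.
C–O–C with sp³ carbons on both sides and no adjacent C=O → ether.
pendant –COOCH3: carbonyl C bonded to C and –OCH3 → ester.
–C(=O)OCH3: carbonyl C bonded to C and to –OCH3 → ester (not ketone + ether).
Ether appears at: CH(CH2OCH3), CH2OCH2, CH2OCH2 → 3.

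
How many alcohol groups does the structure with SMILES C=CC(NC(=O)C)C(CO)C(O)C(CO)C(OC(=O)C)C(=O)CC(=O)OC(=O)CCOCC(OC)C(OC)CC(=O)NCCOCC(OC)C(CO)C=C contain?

Working along the chain:
  CH2=CH: C=C double bond → alkene.
  CH(NHCOCH3): pendant –NHC(=O)CH3: N bonded to a carbonyl → amide (not amine).
  CH(CH2OH): pendant –CH2OH on an sp³ backbone C → alcohol.
  CH(OH): –OH on an sp³ carbon → alcohol (secondary).
  CH(CH2OH): pendant –CH2OH on an sp³ backbone C → alcohol.
  CH(OCOCH3): pendant –OC(=O)CH3: an acyloxy group → ester.
  CO: –C(=O)– with carbon on both sides → ketone.
  CH2CO-O-COCH2: two acyl groups sharing one oxygen, –C(=O)–O–C(=O)– → anhydride.
  CH2OCH2: C–O–C with sp³ carbons on both sides and no adjacent C=O → ether.
  CH(OCH3): pendant –OCH3: C–O–C with sp³ C, no adjacent C=O → ether.
  CH(OCH3): pendant –OCH3: C–O–C with sp³ C, no adjacent C=O → ether.
  CH2CONHCH2: –C(=O)–N– linkage → amide (the N is not an amine).
  CH2OCH2: C–O–C with sp³ carbons on both sides and no adjacent C=O → ether.
  CH(OCH3): pendant –OCH3: C–O–C with sp³ C, no adjacent C=O → ether.
  CH(CH2OH): pendant –CH2OH on an sp³ backbone C → alcohol.
  CH=CH2: C=C double bond → alkene.
Alcohol appears at: CH(CH2OH), CH(OH), CH(CH2OH), CH(CH2OH) → 4.

4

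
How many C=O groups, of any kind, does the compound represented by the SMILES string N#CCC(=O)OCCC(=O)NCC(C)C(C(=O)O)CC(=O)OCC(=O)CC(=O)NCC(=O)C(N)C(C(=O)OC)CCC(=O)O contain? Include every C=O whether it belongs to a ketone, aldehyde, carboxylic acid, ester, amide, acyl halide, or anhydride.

CH2COOCH2: ester, 1 C=O (running total 1).
CH2CONHCH2: amide, 1 C=O (running total 2).
CH(COOH): carboxylic acid, 1 C=O (running total 3).
CH2COOCH2: ester, 1 C=O (running total 4).
CO: ketone, 1 C=O (running total 5).
CH2CONHCH2: amide, 1 C=O (running total 6).
CO: ketone, 1 C=O (running total 7).
CH(COOCH3): ester, 1 C=O (running total 8).
COOH: carboxylic acid, 1 C=O (running total 9).

9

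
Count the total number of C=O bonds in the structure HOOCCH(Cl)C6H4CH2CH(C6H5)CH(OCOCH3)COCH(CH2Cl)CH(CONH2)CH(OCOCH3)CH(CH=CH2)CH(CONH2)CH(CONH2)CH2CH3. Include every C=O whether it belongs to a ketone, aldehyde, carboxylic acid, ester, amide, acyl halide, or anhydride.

7

HOOC: carboxylic acid, 1 C=O (running total 1).
CH(OCOCH3): ester, 1 C=O (running total 2).
CO: ketone, 1 C=O (running total 3).
CH(CONH2): amide, 1 C=O (running total 4).
CH(OCOCH3): ester, 1 C=O (running total 5).
CH(CONH2): amide, 1 C=O (running total 6).
CH(CONH2): amide, 1 C=O (running total 7).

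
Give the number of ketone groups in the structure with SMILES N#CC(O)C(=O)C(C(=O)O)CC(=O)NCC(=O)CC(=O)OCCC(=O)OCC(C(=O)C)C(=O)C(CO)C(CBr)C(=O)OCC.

4

N≡C–: carbon triple-bonded to nitrogen → nitrile.
–OH on an sp³ carbon → alcohol (secondary).
–C(=O)– with carbon on both sides → ketone.
pendant –COOH: carbonyl C bonded to C and –OH → carboxylic acid.
–C(=O)–N– linkage → amide (the N is not an amine).
–C(=O)– with carbon on both sides → ketone.
–C(=O)–O–C with C on the carbonyl side → ester.
–C(=O)–O–C with C on the carbonyl side → ester.
pendant –COCH3: carbonyl C bonded to two carbons → ketone.
–C(=O)– with carbon on both sides → ketone.
pendant –CH2OH on an sp³ backbone C → alcohol.
pendant –CH2X: halogen on sp³ carbon → alkyl halide.
–C(=O)OCH2CH3: carbonyl C bonded to C and to –OEt → ester.
Ketone appears at: CO, CO, CH(COCH3), CO → 4.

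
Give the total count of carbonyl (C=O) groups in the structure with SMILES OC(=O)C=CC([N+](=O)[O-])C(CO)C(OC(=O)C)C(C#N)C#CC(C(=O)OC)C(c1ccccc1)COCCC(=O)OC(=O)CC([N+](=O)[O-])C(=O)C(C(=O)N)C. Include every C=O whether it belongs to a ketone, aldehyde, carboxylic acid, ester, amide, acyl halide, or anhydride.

7

HOOC: carboxylic acid, 1 C=O (running total 1).
CH(OCOCH3): ester, 1 C=O (running total 2).
CH(COOCH3): ester, 1 C=O (running total 3).
CH2CO-O-COCH2: anhydride, 2 C=O (running total 5).
CO: ketone, 1 C=O (running total 6).
CH(CONH2): amide, 1 C=O (running total 7).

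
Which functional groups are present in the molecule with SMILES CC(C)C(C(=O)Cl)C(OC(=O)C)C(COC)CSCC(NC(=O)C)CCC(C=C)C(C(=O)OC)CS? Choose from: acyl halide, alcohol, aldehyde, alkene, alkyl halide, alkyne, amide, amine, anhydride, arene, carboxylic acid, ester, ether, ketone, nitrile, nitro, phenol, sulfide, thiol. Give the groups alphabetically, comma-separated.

acyl halide, alkene, amide, ester, ether, sulfide, thiol

pendant –C(=O)X: carbonyl C bonded to C and halogen → acyl halide.
pendant –OC(=O)CH3: an acyloxy group → ester.
pendant –CH2OCH3: C–O–C linkage → ether.
C–S–C linkage → sulfide (thioether).
pendant –NHC(=O)CH3: N bonded to a carbonyl → amide (not amine).
pendant –CH=CH2: C=C double bond → alkene.
pendant –COOCH3: carbonyl C bonded to C and –OCH3 → ester.
–SH on an sp³ carbon → thiol.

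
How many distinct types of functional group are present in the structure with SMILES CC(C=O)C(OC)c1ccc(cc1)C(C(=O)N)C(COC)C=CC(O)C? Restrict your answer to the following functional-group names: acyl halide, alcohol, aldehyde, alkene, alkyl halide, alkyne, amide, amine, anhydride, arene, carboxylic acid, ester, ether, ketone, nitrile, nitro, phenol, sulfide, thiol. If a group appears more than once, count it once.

6

Working along the chain:
  CH(CHO): pendant –CHO: carbonyl C bonded to C and H → aldehyde.
  CH(OCH3): pendant –OCH3: C–O–C with sp³ C, no adjacent C=O → ether.
  C6H4: para-disubstituted benzene ring → arene.
  CH(CONH2): pendant –CONH2: carbonyl C bonded to C and N → amide.
  CH(CH2OCH3): pendant –CH2OCH3: C–O–C linkage → ether.
  CH=CH: C=C double bond → alkene.
  CH(OH): –OH on an sp³ carbon → alcohol (secondary).
Distinct types present: alcohol, aldehyde, alkene, amide, arene, ether.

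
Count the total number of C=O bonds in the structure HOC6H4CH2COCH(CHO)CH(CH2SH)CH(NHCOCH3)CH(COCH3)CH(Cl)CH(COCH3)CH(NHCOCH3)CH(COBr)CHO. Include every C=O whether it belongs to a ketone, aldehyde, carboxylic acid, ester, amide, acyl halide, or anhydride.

8

CO: ketone, 1 C=O (running total 1).
CH(CHO): aldehyde, 1 C=O (running total 2).
CH(NHCOCH3): amide, 1 C=O (running total 3).
CH(COCH3): ketone, 1 C=O (running total 4).
CH(COCH3): ketone, 1 C=O (running total 5).
CH(NHCOCH3): amide, 1 C=O (running total 6).
CH(COBr): acyl halide, 1 C=O (running total 7).
CHO: aldehyde, 1 C=O (running total 8).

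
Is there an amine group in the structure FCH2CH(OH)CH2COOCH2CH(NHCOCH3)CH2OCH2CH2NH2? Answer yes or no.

Taking each segment in turn:
  FCH2: halogen on an sp³ carbon → alkyl halide.
  CH(OH): –OH on an sp³ carbon → alcohol (secondary).
  CH2COOCH2: –C(=O)–O–C with C on the carbonyl side → ester.
  CH(NHCOCH3): pendant –NHC(=O)CH3: N bonded to a carbonyl → amide (not amine).
  CH2OCH2: C–O–C with sp³ carbons on both sides and no adjacent C=O → ether.
  CH2NH2: –NH2 on an sp³ carbon with no adjacent C=O → amine.
The CH2NH2 segment supplies the amine: –NH2 on an sp³ carbon with no adjacent C=O → amine.

yes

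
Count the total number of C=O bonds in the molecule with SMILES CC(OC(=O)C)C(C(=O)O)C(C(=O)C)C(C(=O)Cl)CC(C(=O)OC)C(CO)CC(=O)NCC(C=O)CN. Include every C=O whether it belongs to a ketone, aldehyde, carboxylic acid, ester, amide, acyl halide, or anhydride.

CH(OCOCH3): ester, 1 C=O (running total 1).
CH(COOH): carboxylic acid, 1 C=O (running total 2).
CH(COCH3): ketone, 1 C=O (running total 3).
CH(COCl): acyl halide, 1 C=O (running total 4).
CH(COOCH3): ester, 1 C=O (running total 5).
CH2CONHCH2: amide, 1 C=O (running total 6).
CH(CHO): aldehyde, 1 C=O (running total 7).

7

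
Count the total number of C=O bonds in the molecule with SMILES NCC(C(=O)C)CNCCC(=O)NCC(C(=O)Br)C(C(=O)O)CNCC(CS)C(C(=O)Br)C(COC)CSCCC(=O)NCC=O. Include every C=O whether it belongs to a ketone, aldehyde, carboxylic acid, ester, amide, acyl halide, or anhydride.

7

CH(COCH3): ketone, 1 C=O (running total 1).
CH2CONHCH2: amide, 1 C=O (running total 2).
CH(COBr): acyl halide, 1 C=O (running total 3).
CH(COOH): carboxylic acid, 1 C=O (running total 4).
CH(COBr): acyl halide, 1 C=O (running total 5).
CH2CONHCH2: amide, 1 C=O (running total 6).
CHO: aldehyde, 1 C=O (running total 7).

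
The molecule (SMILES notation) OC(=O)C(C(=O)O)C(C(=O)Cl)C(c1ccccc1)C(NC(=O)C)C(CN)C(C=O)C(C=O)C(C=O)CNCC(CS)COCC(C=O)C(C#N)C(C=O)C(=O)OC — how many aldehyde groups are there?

–COOH: carbonyl C bonded to –OH and C → carboxylic acid (the –OH is not a separate alcohol).
pendant –COOH: carbonyl C bonded to C and –OH → carboxylic acid.
pendant –C(=O)X: carbonyl C bonded to C and halogen → acyl halide.
pendant –C6H5: benzene ring → arene.
pendant –NHC(=O)CH3: N bonded to a carbonyl → amide (not amine).
pendant –CH2NH2: N on sp³ C, no adjacent C=O → amine.
pendant –CHO: carbonyl C bonded to C and H → aldehyde.
pendant –CHO: carbonyl C bonded to C and H → aldehyde.
pendant –CHO: carbonyl C bonded to C and H → aldehyde.
C–N–C with sp³ carbons and no adjacent C=O → amine (secondary).
pendant –CH2SH → thiol.
C–O–C with sp³ carbons on both sides and no adjacent C=O → ether.
pendant –CHO: carbonyl C bonded to C and H → aldehyde.
pendant –C≡N: nitrile.
pendant –CHO: carbonyl C bonded to C and H → aldehyde.
–C(=O)OCH3: carbonyl C bonded to C and to –OCH3 → ester (not ketone + ether).
Aldehyde appears at: CH(CHO), CH(CHO), CH(CHO), CH(CHO), CH(CHO) → 5.

5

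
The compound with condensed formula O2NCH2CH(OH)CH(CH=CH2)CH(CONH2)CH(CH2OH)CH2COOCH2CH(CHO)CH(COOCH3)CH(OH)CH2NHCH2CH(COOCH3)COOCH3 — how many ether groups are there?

0

Working along the chain:
  O2NCH2: –NO2 on carbon → nitro group.
  CH(OH): –OH on an sp³ carbon → alcohol (secondary).
  CH(CH=CH2): pendant –CH=CH2: C=C double bond → alkene.
  CH(CONH2): pendant –CONH2: carbonyl C bonded to C and N → amide.
  CH(CH2OH): pendant –CH2OH on an sp³ backbone C → alcohol.
  CH2COOCH2: –C(=O)–O–C with C on the carbonyl side → ester.
  CH(CHO): pendant –CHO: carbonyl C bonded to C and H → aldehyde.
  CH(COOCH3): pendant –COOCH3: carbonyl C bonded to C and –OCH3 → ester.
  CH(OH): –OH on an sp³ carbon → alcohol (secondary).
  CH2NHCH2: C–N–C with sp³ carbons and no adjacent C=O → amine (secondary).
  CH(COOCH3): pendant –COOCH3: carbonyl C bonded to C and –OCH3 → ester.
  COOCH3: –C(=O)OCH3: carbonyl C bonded to C and to –OCH3 → ester (not ketone + ether).
No segment is a ether: CH(OH) is alcohol, not ether; CH(CH2OH) is alcohol, not ether; CH2COOCH2 is ester, not ether. → 0.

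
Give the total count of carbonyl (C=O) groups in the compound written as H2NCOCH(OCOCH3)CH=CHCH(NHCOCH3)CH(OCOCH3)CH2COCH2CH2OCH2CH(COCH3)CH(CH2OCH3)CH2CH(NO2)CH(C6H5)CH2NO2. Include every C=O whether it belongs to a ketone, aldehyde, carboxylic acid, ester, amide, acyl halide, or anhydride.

H2NCO: amide, 1 C=O (running total 1).
CH(OCOCH3): ester, 1 C=O (running total 2).
CH(NHCOCH3): amide, 1 C=O (running total 3).
CH(OCOCH3): ester, 1 C=O (running total 4).
CO: ketone, 1 C=O (running total 5).
CH(COCH3): ketone, 1 C=O (running total 6).

6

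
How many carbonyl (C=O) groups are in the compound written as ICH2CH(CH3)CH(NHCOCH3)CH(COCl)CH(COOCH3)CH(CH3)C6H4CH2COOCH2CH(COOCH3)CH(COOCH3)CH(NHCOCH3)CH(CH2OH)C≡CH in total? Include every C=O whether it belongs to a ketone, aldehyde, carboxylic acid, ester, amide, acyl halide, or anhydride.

CH(NHCOCH3): amide, 1 C=O (running total 1).
CH(COCl): acyl halide, 1 C=O (running total 2).
CH(COOCH3): ester, 1 C=O (running total 3).
CH2COOCH2: ester, 1 C=O (running total 4).
CH(COOCH3): ester, 1 C=O (running total 5).
CH(COOCH3): ester, 1 C=O (running total 6).
CH(NHCOCH3): amide, 1 C=O (running total 7).

7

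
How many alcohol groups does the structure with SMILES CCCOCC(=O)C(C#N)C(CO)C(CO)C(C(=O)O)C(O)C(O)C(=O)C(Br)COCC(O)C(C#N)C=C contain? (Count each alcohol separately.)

Reading the structure from left to right:
  CH2OCH2: C–O–C with sp³ carbons on both sides and no adjacent C=O → ether.
  CO: –C(=O)– with carbon on both sides → ketone.
  CH(CN): pendant –C≡N: nitrile.
  CH(CH2OH): pendant –CH2OH on an sp³ backbone C → alcohol.
  CH(CH2OH): pendant –CH2OH on an sp³ backbone C → alcohol.
  CH(COOH): pendant –COOH: carbonyl C bonded to C and –OH → carboxylic acid.
  CH(OH): –OH on an sp³ carbon → alcohol (secondary).
  CH(OH): –OH on an sp³ carbon → alcohol (secondary).
  CO: –C(=O)– with carbon on both sides → ketone.
  CH(Br): halogen on an sp³ carbon → alkyl halide.
  CH2OCH2: C–O–C with sp³ carbons on both sides and no adjacent C=O → ether.
  CH(OH): –OH on an sp³ carbon → alcohol (secondary).
  CH(CN): pendant –C≡N: nitrile.
  CH=CH2: C=C double bond → alkene.
Alcohol appears at: CH(CH2OH), CH(CH2OH), CH(OH), CH(OH), CH(OH) → 5.

5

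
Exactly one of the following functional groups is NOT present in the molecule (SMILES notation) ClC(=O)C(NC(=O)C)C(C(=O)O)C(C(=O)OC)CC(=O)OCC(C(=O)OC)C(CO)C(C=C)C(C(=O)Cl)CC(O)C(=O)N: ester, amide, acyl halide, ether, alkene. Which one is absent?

alkene: present (CH(CH=CH2) — pendant –CH=CH2: C=C double bond → alkene).
acyl halide: present (ClCO — –C(=O)Cl: carbonyl C bonded to C and to a halogen → acyl halide (not alkyl halide)).
amide: present (CH(NHCOCH3) — pendant –NHC(=O)CH3: N bonded to a carbonyl → amide (not amine)).
ester: present (CH(COOCH3) — pendant –COOCH3: carbonyl C bonded to C and –OCH3 → ester).
ether: absent. In each of CH(COOCH3) and CH2COOCH2, the C–O–C oxygen is adjacent to a C=O, so it belongs to an ester, not an ether.

ether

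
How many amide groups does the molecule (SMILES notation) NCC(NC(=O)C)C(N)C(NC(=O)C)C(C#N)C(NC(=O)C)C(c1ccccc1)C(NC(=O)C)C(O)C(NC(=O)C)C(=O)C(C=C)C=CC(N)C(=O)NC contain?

Reading the structure from left to right:
  H2NCH2: –NH2 on an sp³ carbon with no adjacent C=O → amine.
  CH(NHCOCH3): pendant –NHC(=O)CH3: N bonded to a carbonyl → amide (not amine).
  CH(NH2): –NH2 on an sp³ carbon with no adjacent C=O → amine.
  CH(NHCOCH3): pendant –NHC(=O)CH3: N bonded to a carbonyl → amide (not amine).
  CH(CN): pendant –C≡N: nitrile.
  CH(NHCOCH3): pendant –NHC(=O)CH3: N bonded to a carbonyl → amide (not amine).
  CH(C6H5): pendant –C6H5: benzene ring → arene.
  CH(NHCOCH3): pendant –NHC(=O)CH3: N bonded to a carbonyl → amide (not amine).
  CH(OH): –OH on an sp³ carbon → alcohol (secondary).
  CH(NHCOCH3): pendant –NHC(=O)CH3: N bonded to a carbonyl → amide (not amine).
  CO: –C(=O)– with carbon on both sides → ketone.
  CH(CH=CH2): pendant –CH=CH2: C=C double bond → alkene.
  CH=CH: C=C double bond → alkene.
  CH(NH2): –NH2 on an sp³ carbon with no adjacent C=O → amine.
  CONHCH3: –C(=O)NHCH3: carbonyl C bonded to C and to N → amide (the N is not an amine).
Amide appears at: CH(NHCOCH3), CH(NHCOCH3), CH(NHCOCH3), CH(NHCOCH3), CH(NHCOCH3), CONHCH3 → 6.

6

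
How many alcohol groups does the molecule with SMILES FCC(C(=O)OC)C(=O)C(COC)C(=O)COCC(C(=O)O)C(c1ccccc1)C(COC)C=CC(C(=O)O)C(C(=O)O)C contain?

0

halogen on an sp³ carbon → alkyl halide.
pendant –COOCH3: carbonyl C bonded to C and –OCH3 → ester.
–C(=O)– with carbon on both sides → ketone.
pendant –CH2OCH3: C–O–C linkage → ether.
–C(=O)– with carbon on both sides → ketone.
C–O–C with sp³ carbons on both sides and no adjacent C=O → ether.
pendant –COOH: carbonyl C bonded to C and –OH → carboxylic acid.
pendant –C6H5: benzene ring → arene.
pendant –CH2OCH3: C–O–C linkage → ether.
C=C double bond → alkene.
pendant –COOH: carbonyl C bonded to C and –OH → carboxylic acid.
pendant –COOH: carbonyl C bonded to C and –OH → carboxylic acid.
No segment is a alcohol: CO is ketone, not alcohol; CH(CH2OCH3) is ether, not alcohol; CO is ketone, not alcohol. → 0.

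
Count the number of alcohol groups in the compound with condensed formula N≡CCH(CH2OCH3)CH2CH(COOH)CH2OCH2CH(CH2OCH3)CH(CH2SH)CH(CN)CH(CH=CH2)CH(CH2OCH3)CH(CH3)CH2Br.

Reading the structure from left to right:
  N≡C: N≡C–: carbon triple-bonded to nitrogen → nitrile.
  CH(CH2OCH3): pendant –CH2OCH3: C–O–C linkage → ether.
  CH(COOH): pendant –COOH: carbonyl C bonded to C and –OH → carboxylic acid.
  CH2OCH2: C–O–C with sp³ carbons on both sides and no adjacent C=O → ether.
  CH(CH2OCH3): pendant –CH2OCH3: C–O–C linkage → ether.
  CH(CH2SH): pendant –CH2SH → thiol.
  CH(CN): pendant –C≡N: nitrile.
  CH(CH=CH2): pendant –CH=CH2: C=C double bond → alkene.
  CH(CH2OCH3): pendant –CH2OCH3: C–O–C linkage → ether.
  CH2Br: halogen on an sp³ carbon → alkyl halide.
No segment is a alcohol: CH(CH2OCH3) is ether, not alcohol; CH(COOH) is carboxylic acid, not alcohol; CH2OCH2 is ether, not alcohol. → 0.

0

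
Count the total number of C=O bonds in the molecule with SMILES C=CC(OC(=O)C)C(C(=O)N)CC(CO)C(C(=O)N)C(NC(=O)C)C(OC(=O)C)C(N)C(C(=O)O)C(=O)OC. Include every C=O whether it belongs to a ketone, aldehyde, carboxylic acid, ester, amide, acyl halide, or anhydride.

CH(OCOCH3): ester, 1 C=O (running total 1).
CH(CONH2): amide, 1 C=O (running total 2).
CH(CONH2): amide, 1 C=O (running total 3).
CH(NHCOCH3): amide, 1 C=O (running total 4).
CH(OCOCH3): ester, 1 C=O (running total 5).
CH(COOH): carboxylic acid, 1 C=O (running total 6).
COOCH3: ester, 1 C=O (running total 7).

7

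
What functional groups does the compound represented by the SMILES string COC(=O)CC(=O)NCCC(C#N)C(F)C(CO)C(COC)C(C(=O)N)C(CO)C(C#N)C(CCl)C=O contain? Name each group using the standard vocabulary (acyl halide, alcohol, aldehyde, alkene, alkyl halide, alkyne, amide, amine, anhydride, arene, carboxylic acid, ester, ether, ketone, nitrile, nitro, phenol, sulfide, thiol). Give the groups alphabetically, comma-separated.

CH3O–C(=O)–: carbonyl C bonded to C and to –OCH3 → ester (not ketone + ether).
–C(=O)–N– linkage → amide (the N is not an amine).
pendant –C≡N: nitrile.
halogen on an sp³ carbon → alkyl halide.
pendant –CH2OH on an sp³ backbone C → alcohol.
pendant –CH2OCH3: C–O–C linkage → ether.
pendant –CONH2: carbonyl C bonded to C and N → amide.
pendant –CH2OH on an sp³ backbone C → alcohol.
pendant –C≡N: nitrile.
pendant –CH2X: halogen on sp³ carbon → alkyl halide.
terminal –CHO: carbonyl C bonded to H and C → aldehyde.

alcohol, aldehyde, alkyl halide, amide, ester, ether, nitrile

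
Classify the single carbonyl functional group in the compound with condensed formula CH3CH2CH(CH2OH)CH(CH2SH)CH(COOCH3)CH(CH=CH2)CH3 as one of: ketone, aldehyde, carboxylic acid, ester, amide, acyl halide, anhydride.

ester

The carbonyl is in the CH(COOCH3) segment: pendant –COOCH3: carbonyl C bonded to C and –OCH3 → ester.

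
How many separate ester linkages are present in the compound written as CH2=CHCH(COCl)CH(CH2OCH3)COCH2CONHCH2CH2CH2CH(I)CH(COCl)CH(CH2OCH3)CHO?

0

C=C double bond → alkene.
pendant –C(=O)X: carbonyl C bonded to C and halogen → acyl halide.
pendant –CH2OCH3: C–O–C linkage → ether.
–C(=O)– with carbon on both sides → ketone.
–C(=O)–N– linkage → amide (the N is not an amine).
halogen on an sp³ carbon → alkyl halide.
pendant –C(=O)X: carbonyl C bonded to C and halogen → acyl halide.
pendant –CH2OCH3: C–O–C linkage → ether.
terminal –CHO: carbonyl C bonded to H and C → aldehyde.
No segment is a ester: CH(CH2OCH3) is ether, not ester; CO is ketone, not ester; CH(CH2OCH3) is ether, not ester. → 0.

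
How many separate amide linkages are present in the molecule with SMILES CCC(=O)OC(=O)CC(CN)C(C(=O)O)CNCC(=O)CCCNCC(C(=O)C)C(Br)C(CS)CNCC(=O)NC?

two acyl groups sharing one oxygen, –C(=O)–O–C(=O)– → anhydride.
pendant –CH2NH2: N on sp³ C, no adjacent C=O → amine.
pendant –COOH: carbonyl C bonded to C and –OH → carboxylic acid.
C–N–C with sp³ carbons and no adjacent C=O → amine (secondary).
–C(=O)– with carbon on both sides → ketone.
C–N–C with sp³ carbons and no adjacent C=O → amine (secondary).
pendant –COCH3: carbonyl C bonded to two carbons → ketone.
halogen on an sp³ carbon → alkyl halide.
pendant –CH2SH → thiol.
C–N–C with sp³ carbons and no adjacent C=O → amine (secondary).
–C(=O)NHCH3: carbonyl C bonded to C and to N → amide (the N is not an amine).
Amide appears at: CONHCH3 → 1.

1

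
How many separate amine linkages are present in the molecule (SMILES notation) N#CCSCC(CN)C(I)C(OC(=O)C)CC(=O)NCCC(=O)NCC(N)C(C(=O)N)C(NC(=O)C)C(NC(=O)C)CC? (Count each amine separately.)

N≡C–: carbon triple-bonded to nitrogen → nitrile.
C–S–C linkage → sulfide (thioether).
pendant –CH2NH2: N on sp³ C, no adjacent C=O → amine.
halogen on an sp³ carbon → alkyl halide.
pendant –OC(=O)CH3: an acyloxy group → ester.
–C(=O)–N– linkage → amide (the N is not an amine).
–C(=O)–N– linkage → amide (the N is not an amine).
–NH2 on an sp³ carbon with no adjacent C=O → amine.
pendant –CONH2: carbonyl C bonded to C and N → amide.
pendant –NHC(=O)CH3: N bonded to a carbonyl → amide (not amine).
pendant –NHC(=O)CH3: N bonded to a carbonyl → amide (not amine).
Amine appears at: CH(CH2NH2), CH(NH2) → 2.

2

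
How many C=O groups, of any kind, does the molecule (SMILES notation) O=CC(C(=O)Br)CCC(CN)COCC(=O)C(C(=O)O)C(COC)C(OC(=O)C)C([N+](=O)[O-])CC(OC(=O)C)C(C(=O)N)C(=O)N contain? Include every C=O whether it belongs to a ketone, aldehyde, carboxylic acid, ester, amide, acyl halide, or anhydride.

OHC: aldehyde, 1 C=O (running total 1).
CH(COBr): acyl halide, 1 C=O (running total 2).
CO: ketone, 1 C=O (running total 3).
CH(COOH): carboxylic acid, 1 C=O (running total 4).
CH(OCOCH3): ester, 1 C=O (running total 5).
CH(OCOCH3): ester, 1 C=O (running total 6).
CH(CONH2): amide, 1 C=O (running total 7).
CONH2: amide, 1 C=O (running total 8).

8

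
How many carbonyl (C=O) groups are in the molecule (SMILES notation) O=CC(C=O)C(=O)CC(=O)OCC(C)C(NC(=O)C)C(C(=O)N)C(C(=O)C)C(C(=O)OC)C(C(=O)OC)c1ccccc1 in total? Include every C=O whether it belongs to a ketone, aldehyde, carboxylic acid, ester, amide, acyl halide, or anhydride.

OHC: aldehyde, 1 C=O (running total 1).
CH(CHO): aldehyde, 1 C=O (running total 2).
CO: ketone, 1 C=O (running total 3).
CH2COOCH2: ester, 1 C=O (running total 4).
CH(NHCOCH3): amide, 1 C=O (running total 5).
CH(CONH2): amide, 1 C=O (running total 6).
CH(COCH3): ketone, 1 C=O (running total 7).
CH(COOCH3): ester, 1 C=O (running total 8).
CH(COOCH3): ester, 1 C=O (running total 9).

9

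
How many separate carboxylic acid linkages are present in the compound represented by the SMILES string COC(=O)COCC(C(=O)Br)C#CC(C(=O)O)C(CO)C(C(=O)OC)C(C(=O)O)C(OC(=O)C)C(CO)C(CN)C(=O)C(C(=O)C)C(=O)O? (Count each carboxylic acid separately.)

Taking each segment in turn:
  CH3OOC: CH3O–C(=O)–: carbonyl C bonded to C and to –OCH3 → ester (not ketone + ether).
  CH2OCH2: C–O–C with sp³ carbons on both sides and no adjacent C=O → ether.
  CH(COBr): pendant –C(=O)X: carbonyl C bonded to C and halogen → acyl halide.
  C≡C: C≡C triple bond → alkyne.
  CH(COOH): pendant –COOH: carbonyl C bonded to C and –OH → carboxylic acid.
  CH(CH2OH): pendant –CH2OH on an sp³ backbone C → alcohol.
  CH(COOCH3): pendant –COOCH3: carbonyl C bonded to C and –OCH3 → ester.
  CH(COOH): pendant –COOH: carbonyl C bonded to C and –OH → carboxylic acid.
  CH(OCOCH3): pendant –OC(=O)CH3: an acyloxy group → ester.
  CH(CH2OH): pendant –CH2OH on an sp³ backbone C → alcohol.
  CH(CH2NH2): pendant –CH2NH2: N on sp³ C, no adjacent C=O → amine.
  CO: –C(=O)– with carbon on both sides → ketone.
  CH(COCH3): pendant –COCH3: carbonyl C bonded to two carbons → ketone.
  COOH: –COOH: carbonyl C bonded to –OH and C → carboxylic acid (the –OH is not a separate alcohol).
Carboxylic acid appears at: CH(COOH), CH(COOH), COOH → 3.

3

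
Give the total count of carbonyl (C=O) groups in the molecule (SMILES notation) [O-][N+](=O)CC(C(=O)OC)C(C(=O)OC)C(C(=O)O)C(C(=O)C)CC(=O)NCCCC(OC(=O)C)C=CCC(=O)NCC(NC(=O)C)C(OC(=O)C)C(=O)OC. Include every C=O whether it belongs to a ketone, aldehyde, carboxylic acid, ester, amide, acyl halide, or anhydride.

10

CH(COOCH3): ester, 1 C=O (running total 1).
CH(COOCH3): ester, 1 C=O (running total 2).
CH(COOH): carboxylic acid, 1 C=O (running total 3).
CH(COCH3): ketone, 1 C=O (running total 4).
CH2CONHCH2: amide, 1 C=O (running total 5).
CH(OCOCH3): ester, 1 C=O (running total 6).
CH2CONHCH2: amide, 1 C=O (running total 7).
CH(NHCOCH3): amide, 1 C=O (running total 8).
CH(OCOCH3): ester, 1 C=O (running total 9).
COOCH3: ester, 1 C=O (running total 10).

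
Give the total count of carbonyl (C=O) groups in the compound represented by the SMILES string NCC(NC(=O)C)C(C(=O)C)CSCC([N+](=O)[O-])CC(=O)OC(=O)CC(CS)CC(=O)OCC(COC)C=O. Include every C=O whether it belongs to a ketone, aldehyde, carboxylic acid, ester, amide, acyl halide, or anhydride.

6

CH(NHCOCH3): amide, 1 C=O (running total 1).
CH(COCH3): ketone, 1 C=O (running total 2).
CH2CO-O-COCH2: anhydride, 2 C=O (running total 4).
CH2COOCH2: ester, 1 C=O (running total 5).
CHO: aldehyde, 1 C=O (running total 6).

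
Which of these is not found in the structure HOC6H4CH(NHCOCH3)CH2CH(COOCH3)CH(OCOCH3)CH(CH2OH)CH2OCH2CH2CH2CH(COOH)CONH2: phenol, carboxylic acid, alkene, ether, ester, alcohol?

alkene

ether: present (CH2OCH2 — C–O–C with sp³ carbons on both sides and no adjacent C=O → ether).
alcohol: present (CH(CH2OH) — pendant –CH2OH on an sp³ backbone C → alcohol).
ester: present (CH(COOCH3) — pendant –COOCH3: carbonyl C bonded to C and –OCH3 → ester).
phenol: present (HOC6H4 — –OH attached directly to an aromatic ring → phenol (not alcohol); the ring itself is an arene).
carboxylic acid: present (CH(COOH) — pendant –COOH: carbonyl C bonded to C and –OH → carboxylic acid).
alkene: absent. In HOC6H4, the C=C units are part of an aromatic ring, which is an arene, not an isolated alkene.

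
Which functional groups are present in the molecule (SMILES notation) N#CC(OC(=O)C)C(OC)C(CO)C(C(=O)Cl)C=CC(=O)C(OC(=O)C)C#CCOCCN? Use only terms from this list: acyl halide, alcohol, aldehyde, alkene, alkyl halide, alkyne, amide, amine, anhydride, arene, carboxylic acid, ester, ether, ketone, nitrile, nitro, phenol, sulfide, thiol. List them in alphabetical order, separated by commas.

acyl halide, alcohol, alkene, alkyne, amine, ester, ether, ketone, nitrile

N≡C–: carbon triple-bonded to nitrogen → nitrile.
pendant –OC(=O)CH3: an acyloxy group → ester.
pendant –OCH3: C–O–C with sp³ C, no adjacent C=O → ether.
pendant –CH2OH on an sp³ backbone C → alcohol.
pendant –C(=O)X: carbonyl C bonded to C and halogen → acyl halide.
C=C double bond → alkene.
–C(=O)– with carbon on both sides → ketone.
pendant –OC(=O)CH3: an acyloxy group → ester.
C≡C triple bond → alkyne.
C–O–C with sp³ carbons on both sides and no adjacent C=O → ether.
–NH2 on an sp³ carbon with no adjacent C=O → amine.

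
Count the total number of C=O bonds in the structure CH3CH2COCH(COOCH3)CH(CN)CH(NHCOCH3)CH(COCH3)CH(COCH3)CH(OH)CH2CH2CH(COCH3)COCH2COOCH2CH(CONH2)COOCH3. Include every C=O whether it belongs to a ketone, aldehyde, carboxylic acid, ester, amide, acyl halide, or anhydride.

CO: ketone, 1 C=O (running total 1).
CH(COOCH3): ester, 1 C=O (running total 2).
CH(NHCOCH3): amide, 1 C=O (running total 3).
CH(COCH3): ketone, 1 C=O (running total 4).
CH(COCH3): ketone, 1 C=O (running total 5).
CH(COCH3): ketone, 1 C=O (running total 6).
CO: ketone, 1 C=O (running total 7).
CH2COOCH2: ester, 1 C=O (running total 8).
CH(CONH2): amide, 1 C=O (running total 9).
COOCH3: ester, 1 C=O (running total 10).

10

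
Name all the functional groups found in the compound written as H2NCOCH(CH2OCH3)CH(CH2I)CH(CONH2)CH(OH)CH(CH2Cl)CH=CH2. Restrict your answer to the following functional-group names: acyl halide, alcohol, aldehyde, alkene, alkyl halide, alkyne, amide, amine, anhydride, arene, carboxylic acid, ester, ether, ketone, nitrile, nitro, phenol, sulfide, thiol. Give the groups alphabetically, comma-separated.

–C(=O)NH2: carbonyl C bonded to C and to N → amide (the N is not a separate amine).
pendant –CH2OCH3: C–O–C linkage → ether.
pendant –CH2X: halogen on sp³ carbon → alkyl halide.
pendant –CONH2: carbonyl C bonded to C and N → amide.
–OH on an sp³ carbon → alcohol (secondary).
pendant –CH2X: halogen on sp³ carbon → alkyl halide.
C=C double bond → alkene.

alcohol, alkene, alkyl halide, amide, ether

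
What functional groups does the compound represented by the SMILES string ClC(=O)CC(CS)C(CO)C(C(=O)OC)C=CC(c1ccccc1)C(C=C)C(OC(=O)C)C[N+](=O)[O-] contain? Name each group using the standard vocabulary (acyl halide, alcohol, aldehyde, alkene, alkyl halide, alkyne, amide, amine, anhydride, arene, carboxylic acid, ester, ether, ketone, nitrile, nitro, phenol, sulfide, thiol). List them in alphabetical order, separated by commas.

acyl halide, alcohol, alkene, arene, ester, nitro, thiol

Reading the structure from left to right:
  ClCO: –C(=O)Cl: carbonyl C bonded to C and to a halogen → acyl halide (not alkyl halide).
  CH(CH2SH): pendant –CH2SH → thiol.
  CH(CH2OH): pendant –CH2OH on an sp³ backbone C → alcohol.
  CH(COOCH3): pendant –COOCH3: carbonyl C bonded to C and –OCH3 → ester.
  CH=CH: C=C double bond → alkene.
  CH(C6H5): pendant –C6H5: benzene ring → arene.
  CH(CH=CH2): pendant –CH=CH2: C=C double bond → alkene.
  CH(OCOCH3): pendant –OC(=O)CH3: an acyloxy group → ester.
  CH2NO2: –NO2 on carbon → nitro group.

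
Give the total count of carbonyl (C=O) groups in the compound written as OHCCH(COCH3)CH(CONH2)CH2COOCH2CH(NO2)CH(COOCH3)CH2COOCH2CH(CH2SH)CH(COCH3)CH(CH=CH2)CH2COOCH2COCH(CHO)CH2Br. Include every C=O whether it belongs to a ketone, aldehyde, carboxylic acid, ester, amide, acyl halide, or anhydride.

OHC: aldehyde, 1 C=O (running total 1).
CH(COCH3): ketone, 1 C=O (running total 2).
CH(CONH2): amide, 1 C=O (running total 3).
CH2COOCH2: ester, 1 C=O (running total 4).
CH(COOCH3): ester, 1 C=O (running total 5).
CH2COOCH2: ester, 1 C=O (running total 6).
CH(COCH3): ketone, 1 C=O (running total 7).
CH2COOCH2: ester, 1 C=O (running total 8).
CO: ketone, 1 C=O (running total 9).
CH(CHO): aldehyde, 1 C=O (running total 10).

10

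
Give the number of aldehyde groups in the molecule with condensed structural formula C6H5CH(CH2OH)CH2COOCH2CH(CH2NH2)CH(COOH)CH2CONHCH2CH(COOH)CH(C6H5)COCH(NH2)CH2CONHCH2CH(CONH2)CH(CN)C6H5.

0

C6H5– phenyl ring → arene.
pendant –CH2OH on an sp³ backbone C → alcohol.
–C(=O)–O–C with C on the carbonyl side → ester.
pendant –CH2NH2: N on sp³ C, no adjacent C=O → amine.
pendant –COOH: carbonyl C bonded to C and –OH → carboxylic acid.
–C(=O)–N– linkage → amide (the N is not an amine).
pendant –COOH: carbonyl C bonded to C and –OH → carboxylic acid.
pendant –C6H5: benzene ring → arene.
–C(=O)– with carbon on both sides → ketone.
–NH2 on an sp³ carbon with no adjacent C=O → amine.
–C(=O)–N– linkage → amide (the N is not an amine).
pendant –CONH2: carbonyl C bonded to C and N → amide.
pendant –C≡N: nitrile.
–C6H5 phenyl ring → arene.
No segment is a aldehyde: CH2COOCH2 is ester, not aldehyde; CH(COOH) is carboxylic acid, not aldehyde; CH(COOH) is carboxylic acid, not aldehyde. → 0.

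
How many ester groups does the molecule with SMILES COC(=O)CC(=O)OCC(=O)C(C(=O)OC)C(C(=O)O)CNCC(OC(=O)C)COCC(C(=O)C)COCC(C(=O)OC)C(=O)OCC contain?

Taking each segment in turn:
  CH3OOC: CH3O–C(=O)–: carbonyl C bonded to C and to –OCH3 → ester (not ketone + ether).
  CH2COOCH2: –C(=O)–O–C with C on the carbonyl side → ester.
  CO: –C(=O)– with carbon on both sides → ketone.
  CH(COOCH3): pendant –COOCH3: carbonyl C bonded to C and –OCH3 → ester.
  CH(COOH): pendant –COOH: carbonyl C bonded to C and –OH → carboxylic acid.
  CH2NHCH2: C–N–C with sp³ carbons and no adjacent C=O → amine (secondary).
  CH(OCOCH3): pendant –OC(=O)CH3: an acyloxy group → ester.
  CH2OCH2: C–O–C with sp³ carbons on both sides and no adjacent C=O → ether.
  CH(COCH3): pendant –COCH3: carbonyl C bonded to two carbons → ketone.
  CH2OCH2: C–O–C with sp³ carbons on both sides and no adjacent C=O → ether.
  CH(COOCH3): pendant –COOCH3: carbonyl C bonded to C and –OCH3 → ester.
  COOCH2CH3: –C(=O)OCH2CH3: carbonyl C bonded to C and to –OEt → ester.
Ester appears at: CH3OOC, CH2COOCH2, CH(COOCH3), CH(OCOCH3), CH(COOCH3), COOCH2CH3 → 6.

6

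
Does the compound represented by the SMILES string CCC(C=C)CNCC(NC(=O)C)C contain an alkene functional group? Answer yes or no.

Working along the chain:
  CH(CH=CH2): pendant –CH=CH2: C=C double bond → alkene.
  CH2NHCH2: C–N–C with sp³ carbons and no adjacent C=O → amine (secondary).
  CH(NHCOCH3): pendant –NHC(=O)CH3: N bonded to a carbonyl → amide (not amine).
The CH(CH=CH2) segment supplies the alkene: pendant –CH=CH2: C=C double bond → alkene.

yes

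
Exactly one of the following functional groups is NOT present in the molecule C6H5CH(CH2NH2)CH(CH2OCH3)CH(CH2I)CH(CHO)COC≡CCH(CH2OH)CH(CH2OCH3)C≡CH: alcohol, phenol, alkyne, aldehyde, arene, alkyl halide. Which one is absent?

arene: present (C6H5 — C6H5– phenyl ring → arene).
alkyl halide: present (CH(CH2I) — pendant –CH2X: halogen on sp³ carbon → alkyl halide).
alcohol: present (CH(CH2OH) — pendant –CH2OH on an sp³ backbone C → alcohol).
alkyne: present (C≡C — C≡C triple bond → alkyne).
aldehyde: present (CH(CHO) — pendant –CHO: carbonyl C bonded to C and H → aldehyde).
phenol: absent. In CH(CH2OH), the –OH is on an sp³ carbon, not on an aromatic ring, so it is an alcohol.

phenol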